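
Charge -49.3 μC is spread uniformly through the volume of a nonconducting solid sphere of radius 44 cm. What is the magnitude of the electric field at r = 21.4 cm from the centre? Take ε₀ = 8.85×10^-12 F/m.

|E| = 1.11e6 V/m

Use a concentric Gaussian sphere at r = 21.4 cm (r < R).
Only the charge within r is enclosed: Q_enc = Q·(r/R)³ = (-49.3 μC)·(21.4 cm/44 cm)³ = -5.672e-6 C.
Gauss's law: E·4πr² = Q_enc/ε₀.
E = |Q_enc|/(4πε₀r²) = (5.672e-6)/(4π·8.85×10^-12·(0.214)²) = 1.11e6 N/C.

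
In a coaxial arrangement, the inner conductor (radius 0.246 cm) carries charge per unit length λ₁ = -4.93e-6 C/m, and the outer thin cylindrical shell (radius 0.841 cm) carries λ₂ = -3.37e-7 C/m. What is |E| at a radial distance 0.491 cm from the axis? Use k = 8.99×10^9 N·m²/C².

Take a coaxial cylindrical Gaussian surface of radius r = 0.491 cm and length L (between the conductors, 0.246 cm < r < 0.841 cm).
Only the inner wire is enclosed; the outer shell contributes nothing inside itself. λ_enc = λ₁ = -4.93×10^-6 C/m.
Applying ∮E·dA = Q_enc/ε₀ with the end caps contributing no flux:
E = 2k|λ_enc|/r = 2(8.99×10^9)(4.93×10^-6)/(0.00491) = 1.81×10^7 N/C.

1.81×10^7 V/m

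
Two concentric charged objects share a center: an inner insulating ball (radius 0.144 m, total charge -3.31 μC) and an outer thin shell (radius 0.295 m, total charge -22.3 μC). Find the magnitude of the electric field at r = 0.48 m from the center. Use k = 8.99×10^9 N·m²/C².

E = 9.99×10^5 V/m

By spherical symmetry E is radial; choose a Gaussian sphere of radius r = 0.48 m (r > 0.295 m, enclosing both).
Q_enc = (-3.31 μC) + (-22.3 μC) = -2.561×10^-5 C.
Since E is radial and uniform over the Gaussian sphere, Φ = E·4πr² = Q_enc/ε₀.
E = k|Q_enc|/r² = (8.99×10^9)(2.561e-5)/(0.48)² = 9.99×10^5 N/C.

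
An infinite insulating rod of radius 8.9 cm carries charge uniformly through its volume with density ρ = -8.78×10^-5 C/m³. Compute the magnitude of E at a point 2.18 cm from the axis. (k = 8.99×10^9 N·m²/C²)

By cylindrical symmetry E is radial; use a coaxial Gaussian cylinder of radius 2.18 cm and length L (r < R).
Enclosed charge per unit length: λ_enc = ρ·πr² = (-8.78×10^-5)π(0.0218)² = -1.311e-7 C/m.
Gauss's law: E·2πrL = λ_enc L/ε₀.
E = 2k|λ_enc|/r = 2(8.99×10^9)(1.311×10^-7)/(0.0218) = 1.08×10^5 N/C.

|E| = 1.08×10^5 N/C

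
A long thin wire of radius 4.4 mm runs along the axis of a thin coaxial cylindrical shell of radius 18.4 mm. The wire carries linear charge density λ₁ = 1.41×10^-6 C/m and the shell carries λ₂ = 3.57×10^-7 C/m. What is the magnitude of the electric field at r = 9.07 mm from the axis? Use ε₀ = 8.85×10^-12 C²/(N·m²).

Take a coaxial cylindrical Gaussian surface of radius r = 9.07 mm and length L (between the conductors, 4.4 mm < r < 18.4 mm).
The shell at 18.4 mm lies outside the Gaussian surface, so λ_enc = λ₁ = 1.41×10^-6 C/m.
Since E is radial and uniform over the curved surface, Φ = E·2πrL = Q_enc/ε₀ = λ_enc L/ε₀.
E = |λ_enc|/(2πε₀r) = (1.41e-6)/(2π·8.85×10^-12·0.00907) = 2.80×10^6 N/C.

2.80×10^6 N/C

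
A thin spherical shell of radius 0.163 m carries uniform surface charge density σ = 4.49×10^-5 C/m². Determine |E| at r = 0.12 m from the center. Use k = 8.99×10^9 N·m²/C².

Take a concentric spherical Gaussian surface of radius r = 0.12 m (inside the shell, r < 0.163 m).
All the charge is outside the Gaussian surface: Q_enc = 0, hence E = 0 everywhere inside the shell.

|E| = 0 N/C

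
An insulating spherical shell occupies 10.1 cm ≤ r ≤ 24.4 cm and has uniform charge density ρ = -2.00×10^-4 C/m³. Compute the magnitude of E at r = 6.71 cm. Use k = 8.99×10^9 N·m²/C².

E = 0

Take a concentric spherical Gaussian surface of radius r = 6.71 cm (r < 10.1 cm, inside the empty cavity).
No charge is enclosed, so by Gauss's law E·4πr² = 0 ⇒ E = 0.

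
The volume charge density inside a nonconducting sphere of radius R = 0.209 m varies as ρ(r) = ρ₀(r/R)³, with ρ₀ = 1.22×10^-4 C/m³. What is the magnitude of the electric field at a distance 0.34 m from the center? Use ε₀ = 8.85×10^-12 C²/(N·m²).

By spherical symmetry E is radial; choose a Gaussian sphere of radius r = 0.34 m (r > R, all charge enclosed).
Q_enc = 4π ∫₀^R ρ₀(r'/R)^3 r'² dr' = 4πρ₀R³/6 = 2.333×10^-6 C.
Applying ∮E·dA = Q_enc/ε₀ with Φ = E(4πr²):
E = |Q_enc|/(4πε₀r²) = (2.333×10^-6)/(4π·8.85×10^-12·(0.34)²) = 1.81×10^5 N/C.

E = 1.81e5 N/C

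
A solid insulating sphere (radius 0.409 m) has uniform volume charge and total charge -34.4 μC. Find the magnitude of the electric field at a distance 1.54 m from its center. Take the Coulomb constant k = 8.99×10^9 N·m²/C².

Symmetry ⇒ E = E(r) r̂. Gaussian sphere of radius r = 1.54 m (r > R, so the entire charge is enclosed).
Q_enc = -34.4 μC = -3.44×10^-5 C.
By Gauss's law, ∮E·dA = E·4πr² = Q_enc/ε₀.
E = k|Q_enc|/r² = (8.99×10^9)(3.44e-5)/(1.54)² = 1.30e5 N/C.

E = 1.30×10^5 V/m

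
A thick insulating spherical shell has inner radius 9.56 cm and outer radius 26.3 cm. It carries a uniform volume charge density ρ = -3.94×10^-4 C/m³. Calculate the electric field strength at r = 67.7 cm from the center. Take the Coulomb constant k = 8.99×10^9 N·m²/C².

By spherical symmetry E is radial; choose a Gaussian sphere of radius r = 67.7 cm (r > 26.3 cm, enclosing the whole shell).
Q_enc = ρ·(4π/3)(b³ − a³) = (-3.94e-4)·(4π/3)·((0.263)³ − (0.0956)³) = -2.858×10^-5 C.
By Gauss's law, ∮E·dA = E·4πr² = Q_enc/ε₀.
E = k|Q_enc|/r² = (8.99×10^9)(2.858e-5)/(0.677)² = 5.61×10^5 N/C.

E ≈ 5.61×10^5 N/C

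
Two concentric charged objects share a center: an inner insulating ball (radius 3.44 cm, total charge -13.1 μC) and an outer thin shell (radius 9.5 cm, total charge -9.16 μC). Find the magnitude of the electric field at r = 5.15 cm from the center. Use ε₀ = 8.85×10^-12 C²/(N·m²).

Take a concentric spherical Gaussian surface of radius r = 5.15 cm (between the bodies, 3.44 cm < r < 9.5 cm).
The shell at 9.5 cm lies outside the Gaussian surface, so Q_enc = -13.1 μC = -1.31×10^-5 C.
Since E is radial and uniform over the Gaussian sphere, Φ = E·4πr² = Q_enc/ε₀.
E = |Q_enc|/(4πε₀r²) = (1.31×10^-5)/(4π·8.85×10^-12·(0.0515)²) = 4.44e7 N/C.

|E| = 4.44e7 N/C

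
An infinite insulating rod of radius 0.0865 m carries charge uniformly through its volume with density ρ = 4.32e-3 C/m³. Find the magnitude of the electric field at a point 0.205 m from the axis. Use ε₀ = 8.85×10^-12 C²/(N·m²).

Take a coaxial cylindrical Gaussian surface of radius r = 0.205 m and length L (r > 0.0865 m, full cross-section enclosed).
λ_enc = ρ·πR² = (4.32×10^-3)π(0.0865)² = 1.015×10^-4 C/m.
By Gauss's law (flux through the curved wall only), E·2πrL = λ_enc L/ε₀.
E = |λ_enc|/(2πε₀r) = (1.015×10^-4)/(2π·8.85×10^-12·0.205) = 8.91×10^6 N/C.

8.91×10^6 N/C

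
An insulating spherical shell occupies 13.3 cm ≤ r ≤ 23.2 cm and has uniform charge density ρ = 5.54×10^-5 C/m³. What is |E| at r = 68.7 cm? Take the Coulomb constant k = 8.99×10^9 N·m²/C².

E = 4.48×10^4 N/C

By spherical symmetry E is radial; choose a Gaussian sphere of radius r = 68.7 cm (r > 23.2 cm, enclosing the whole shell).
Q_enc = ρ·(4π/3)(b³ − a³) = (5.54e-5)·(4π/3)·((0.232)³ − (0.133)³) = 2.352×10^-6 C.
Gauss's law: E·4πr² = Q_enc/ε₀.
E = k|Q_enc|/r² = (8.99×10^9)(2.352×10^-6)/(0.687)² = 4.48×10^4 N/C.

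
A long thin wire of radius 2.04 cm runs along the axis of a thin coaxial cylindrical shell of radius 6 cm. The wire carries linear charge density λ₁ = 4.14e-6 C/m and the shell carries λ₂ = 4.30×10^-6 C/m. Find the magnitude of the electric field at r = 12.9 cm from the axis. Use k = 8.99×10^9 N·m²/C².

|E| = 1.18×10^6 V/m

Coaxial Gaussian cylinder, radius r = 12.9 cm, length L (r > 6 cm, enclosing both).
λ_enc = λ₁ + λ₂ = (4.14×10^-6) + (4.30×10^-6) = 8.44×10^-6 C/m.
Applying ∮E·dA = Q_enc/ε₀ with the end caps contributing no flux:
E = 2k|λ_enc|/r = 2(8.99×10^9)(8.44×10^-6)/(0.129) = 1.18×10^6 N/C.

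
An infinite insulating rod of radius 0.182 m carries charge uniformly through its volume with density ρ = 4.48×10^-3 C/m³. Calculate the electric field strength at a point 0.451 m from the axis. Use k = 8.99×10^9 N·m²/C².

|E| ≈ 1.86×10^7 N/C

Choose a coaxial cylinder of radius r = 0.451 m (arbitrary length L) as the Gaussian surface (r > 0.182 m, full cross-section enclosed).
λ_enc = ρ·πR² = (4.48e-3)π(0.182)² = 4.662×10^-4 C/m.
Applying ∮E·dA = Q_enc/ε₀ with the end caps contributing no flux:
E = 2k|λ_enc|/r = 2(8.99×10^9)(4.662e-4)/(0.451) = 1.86e7 N/C.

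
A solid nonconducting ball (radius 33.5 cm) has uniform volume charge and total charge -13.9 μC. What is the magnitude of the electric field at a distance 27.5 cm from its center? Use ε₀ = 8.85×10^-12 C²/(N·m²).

9.14×10^5 V/m

By spherical symmetry E is radial; choose a Gaussian sphere of radius r = 27.5 cm (r < R).
Only the charge within r is enclosed: Q_enc = Q·(r/R)³ = (-13.9 μC)·(27.5 cm/33.5 cm)³ = -7.689×10^-6 C.
By Gauss's law, ∮E·dA = E·4πr² = Q_enc/ε₀.
E = |Q_enc|/(4πε₀r²) = (7.689e-6)/(4π·8.85×10^-12·(0.275)²) = 9.14e5 N/C.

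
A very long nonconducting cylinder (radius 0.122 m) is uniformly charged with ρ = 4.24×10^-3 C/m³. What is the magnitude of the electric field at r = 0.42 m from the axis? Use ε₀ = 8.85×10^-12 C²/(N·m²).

Take a coaxial cylindrical Gaussian surface of radius r = 0.42 m and length L (r > 0.122 m, full cross-section enclosed).
λ_enc = ρ·πR² = (4.24e-3)π(0.122)² = 1.983×10^-4 C/m.
Since E is radial and uniform over the curved surface, Φ = E·2πrL = Q_enc/ε₀ = λ_enc L/ε₀.
E = |λ_enc|/(2πε₀r) = (1.983e-4)/(2π·8.85×10^-12·0.42) = 8.49e6 N/C.

E ≈ 8.49×10^6 V/m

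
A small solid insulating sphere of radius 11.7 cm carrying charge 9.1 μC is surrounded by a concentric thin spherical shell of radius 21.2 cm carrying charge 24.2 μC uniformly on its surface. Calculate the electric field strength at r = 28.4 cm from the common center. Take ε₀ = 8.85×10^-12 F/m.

E ≈ 3.71e6 V/m

Use a concentric Gaussian sphere at r = 28.4 cm (r > 21.2 cm, enclosing both).
Q_enc = (9.1 μC) + (24.2 μC) = 3.33e-5 C.
By Gauss's law, ∮E·dA = E·4πr² = Q_enc/ε₀.
E = |Q_enc|/(4πε₀r²) = (3.33e-5)/(4π·8.85×10^-12·(0.284)²) = 3.71e6 N/C.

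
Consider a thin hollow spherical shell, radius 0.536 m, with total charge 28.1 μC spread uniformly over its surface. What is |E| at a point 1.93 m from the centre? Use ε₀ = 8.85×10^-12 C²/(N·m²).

E ≈ 6.78e4 V/m

Use a concentric Gaussian sphere at r = 1.93 m (r > 0.536 m).
The entire shell is enclosed: Q_enc = 2.81×10^-5 C.
By Gauss's law, ∮E·dA = E·4πr² = Q_enc/ε₀.
E = |Q_enc|/(4πε₀r²) = (2.81×10^-5)/(4π·8.85×10^-12·(1.93)²) = 6.78×10^4 N/C.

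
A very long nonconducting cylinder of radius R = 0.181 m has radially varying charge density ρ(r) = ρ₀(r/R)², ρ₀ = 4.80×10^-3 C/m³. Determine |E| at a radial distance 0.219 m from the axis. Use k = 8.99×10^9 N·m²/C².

|E| = 2.03×10^7 N/C

By cylindrical symmetry E is radial; use a coaxial Gaussian cylinder of radius 0.219 m and length L (r > R, full charge per length enclosed).
λ_enc = 2π ∫₀^R ρ₀(r'/R)^2 r' dr' = 2πρ₀R²/4 = 2.47×10^-4 C/m.
Applying ∮E·dA = Q_enc/ε₀ with the end caps contributing no flux:
E = 2k|λ_enc|/r = 2(8.99×10^9)(2.47e-4)/(0.219) = 2.03×10^7 N/C.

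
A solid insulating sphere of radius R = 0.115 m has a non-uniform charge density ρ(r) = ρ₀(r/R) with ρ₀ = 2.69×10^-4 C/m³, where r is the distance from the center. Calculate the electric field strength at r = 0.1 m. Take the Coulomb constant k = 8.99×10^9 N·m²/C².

|E| ≈ 6.61×10^5 V/m

Take a concentric spherical Gaussian surface of radius r = 0.1 m (r < R).
Integrate the density: Q_enc = 4π ∫₀^r ρ₀(r'/R)^1 r'² dr' = 4πρ₀ r^4/(4·R) = 7.349e-7 C.
Gauss's law: E·4πr² = Q_enc/ε₀.
E = k|Q_enc|/r² = (8.99×10^9)(7.349×10^-7)/(0.1)² = 6.61e5 N/C.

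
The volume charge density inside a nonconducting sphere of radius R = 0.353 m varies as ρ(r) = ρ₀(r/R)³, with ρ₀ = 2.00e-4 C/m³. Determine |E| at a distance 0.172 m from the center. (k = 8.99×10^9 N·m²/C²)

Symmetry ⇒ E = E(r) r̂. Gaussian sphere of radius r = 0.172 m (r < R).
Q_enc = ∫₀^r ρ(r')·4πr'² dr' = (4πρ₀/R³) ∫₀^r r'^5 dr' = 4πρ₀ r^6/(6·R³) = 2.466×10^-7 C.
Gauss's law: E·4πr² = Q_enc/ε₀.
E = k|Q_enc|/r² = (8.99×10^9)(2.466e-7)/(0.172)² = 7.49×10^4 N/C.

|E| = 7.49e4 V/m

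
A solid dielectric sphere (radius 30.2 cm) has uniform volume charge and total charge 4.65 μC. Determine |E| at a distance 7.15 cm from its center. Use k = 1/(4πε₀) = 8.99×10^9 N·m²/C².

|E| = 1.09e5 V/m

By spherical symmetry E is radial; choose a Gaussian sphere of radius r = 7.15 cm (r < R).
Only the charge within r is enclosed: Q_enc = Q·(r/R)³ = (4.65 μC)·(7.15 cm/30.2 cm)³ = 6.171×10^-8 C.
Applying ∮E·dA = Q_enc/ε₀ with Φ = E(4πr²):
E = k|Q_enc|/r² = (8.99×10^9)(6.171e-8)/(0.0715)² = 1.09e5 N/C.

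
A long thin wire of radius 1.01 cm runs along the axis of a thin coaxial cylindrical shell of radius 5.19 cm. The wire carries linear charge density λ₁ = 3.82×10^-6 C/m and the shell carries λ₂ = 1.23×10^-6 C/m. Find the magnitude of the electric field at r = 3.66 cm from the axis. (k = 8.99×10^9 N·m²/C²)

Take a coaxial cylindrical Gaussian surface of radius r = 3.66 cm and length L (between the conductors, 1.01 cm < r < 5.19 cm).
The shell at 5.19 cm lies outside the Gaussian surface, so λ_enc = λ₁ = 3.82×10^-6 C/m.
By Gauss's law (flux through the curved wall only), E·2πrL = λ_enc L/ε₀.
E = 2k|λ_enc|/r = 2(8.99×10^9)(3.82×10^-6)/(0.0366) = 1.88e6 N/C.

E = 1.88e6 V/m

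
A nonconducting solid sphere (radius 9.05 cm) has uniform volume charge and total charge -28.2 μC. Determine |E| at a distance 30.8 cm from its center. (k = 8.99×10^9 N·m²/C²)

Use a concentric Gaussian sphere at r = 30.8 cm (r > R, so the entire charge is enclosed).
Q_enc = -28.2 μC = -2.82×10^-5 C.
By Gauss's law, ∮E·dA = E·4πr² = Q_enc/ε₀.
E = k|Q_enc|/r² = (8.99×10^9)(2.82×10^-5)/(0.308)² = 2.67×10^6 N/C.

E ≈ 2.67×10^6 N/C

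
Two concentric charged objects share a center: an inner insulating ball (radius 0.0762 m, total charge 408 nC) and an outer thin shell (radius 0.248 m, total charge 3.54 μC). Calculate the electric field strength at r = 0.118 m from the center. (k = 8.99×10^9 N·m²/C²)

E ≈ 2.63×10^5 V/m

Symmetry ⇒ E = E(r) r̂. Gaussian sphere of radius r = 0.118 m (between the bodies, 0.0762 m < r < 0.248 m).
Only the inner charge is enclosed; the outer shell contributes nothing inside itself. Q_enc = 408 nC = 4.08e-7 C.
By Gauss's law, ∮E·dA = E·4πr² = Q_enc/ε₀.
E = k|Q_enc|/r² = (8.99×10^9)(4.08e-7)/(0.118)² = 2.63×10^5 N/C.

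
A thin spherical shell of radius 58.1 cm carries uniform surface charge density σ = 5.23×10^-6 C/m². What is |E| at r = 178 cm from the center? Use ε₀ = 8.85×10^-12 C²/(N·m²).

By spherical symmetry E is radial; choose a Gaussian sphere of radius r = 178 cm (r > 58.1 cm).
The entire shell is enclosed: Q_enc = σ·4πR² = (5.23×10^-6)·4π·(0.581)² = 2.219×10^-5 C.
Since E is radial and uniform over the Gaussian sphere, Φ = E·4πr² = Q_enc/ε₀.
E = |Q_enc|/(4πε₀r²) = (2.219×10^-5)/(4π·8.85×10^-12·(1.78)²) = 6.30×10^4 N/C.

E ≈ 6.30×10^4 N/C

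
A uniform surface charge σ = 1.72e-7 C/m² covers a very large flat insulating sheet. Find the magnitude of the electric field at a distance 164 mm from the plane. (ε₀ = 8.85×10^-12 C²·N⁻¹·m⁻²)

Choose a cylindrical pillbox piercing the sheet, end faces (area A) parallel to it.
Flux Φ = 2EA and Q_enc = σA, so 2EA = σA/ε₀ ⇒ E = |σ|/(2ε₀), independent of distance.
E = |σ|/(2ε₀) = (1.72×10^-7)/(2·8.85×10^-12) = 9.72×10^3 N/C.

E ≈ 9.72×10^3 N/C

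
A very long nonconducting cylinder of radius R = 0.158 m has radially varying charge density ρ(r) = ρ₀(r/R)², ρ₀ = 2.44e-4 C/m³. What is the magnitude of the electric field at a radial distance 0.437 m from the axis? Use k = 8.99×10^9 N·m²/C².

Choose a coaxial cylinder of radius r = 0.437 m (arbitrary length L) as the Gaussian surface (r > R, full charge per length enclosed).
λ_enc = 2π ∫₀^R ρ₀(r'/R)^2 r' dr' = 2πρ₀R²/4 = 9.568e-6 C/m.
Applying ∮E·dA = Q_enc/ε₀ with the end caps contributing no flux:
E = 2k|λ_enc|/r = 2(8.99×10^9)(9.568×10^-6)/(0.437) = 3.94×10^5 N/C.

E ≈ 3.94e5 V/m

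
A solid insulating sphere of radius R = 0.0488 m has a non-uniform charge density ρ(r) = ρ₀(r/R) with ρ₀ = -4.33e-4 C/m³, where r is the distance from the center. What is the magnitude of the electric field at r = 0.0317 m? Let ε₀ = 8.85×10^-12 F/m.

By spherical symmetry E is radial; choose a Gaussian sphere of radius r = 0.0317 m (r < R).
Integrate the density: Q_enc = 4π ∫₀^r ρ₀(r'/R)^1 r'² dr' = 4πρ₀ r^4/(4·R) = -2.815e-8 C.
Since E is radial and uniform over the Gaussian sphere, Φ = E·4πr² = Q_enc/ε₀.
E = |Q_enc|/(4πε₀r²) = (2.815e-8)/(4π·8.85×10^-12·(0.0317)²) = 2.52×10^5 N/C.

|E| = 2.52×10^5 N/C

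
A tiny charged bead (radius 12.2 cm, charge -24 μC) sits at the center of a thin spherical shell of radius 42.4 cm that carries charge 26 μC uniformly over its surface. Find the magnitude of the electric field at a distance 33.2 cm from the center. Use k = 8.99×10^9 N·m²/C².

Take a concentric spherical Gaussian surface of radius r = 33.2 cm (between the bodies, 12.2 cm < r < 42.4 cm).
Only the inner charge is enclosed; the outer shell contributes nothing inside itself. Q_enc = -24 μC = -2.40×10^-5 C.
Since E is radial and uniform over the Gaussian sphere, Φ = E·4πr² = Q_enc/ε₀.
E = k|Q_enc|/r² = (8.99×10^9)(2.40e-5)/(0.332)² = 1.96×10^6 N/C.

|E| = 1.96e6 N/C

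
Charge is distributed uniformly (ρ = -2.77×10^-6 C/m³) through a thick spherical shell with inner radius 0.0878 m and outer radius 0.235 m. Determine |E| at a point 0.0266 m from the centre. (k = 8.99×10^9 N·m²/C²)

|E| = 0 N/C

Take a concentric spherical Gaussian surface of radius r = 0.0266 m (r < 0.0878 m, inside the empty cavity).
No charge is enclosed, so by Gauss's law E·4πr² = 0 ⇒ E = 0.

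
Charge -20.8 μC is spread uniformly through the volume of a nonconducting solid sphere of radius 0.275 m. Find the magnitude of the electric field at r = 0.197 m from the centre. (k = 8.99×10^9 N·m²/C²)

E ≈ 1.77e6 V/m

By spherical symmetry E is radial; choose a Gaussian sphere of radius r = 0.197 m (r < R).
Only the charge within r is enclosed: Q_enc = Q·(r/R)³ = (-20.8 μC)·(0.197 m/0.275 m)³ = -7.647e-6 C.
Applying ∮E·dA = Q_enc/ε₀ with Φ = E(4πr²):
E = k|Q_enc|/r² = (8.99×10^9)(7.647×10^-6)/(0.197)² = 1.77×10^6 N/C.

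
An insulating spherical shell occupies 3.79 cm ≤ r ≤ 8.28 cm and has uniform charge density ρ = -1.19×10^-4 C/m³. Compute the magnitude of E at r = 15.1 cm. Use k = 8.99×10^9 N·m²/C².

Take a concentric spherical Gaussian surface of radius r = 15.1 cm (r > 8.28 cm, enclosing the whole shell).
Q_enc = ρ·(4π/3)(b³ − a³) = (-1.19×10^-4)·(4π/3)·((0.0828)³ − (0.0379)³) = -2.558×10^-7 C.
By Gauss's law, ∮E·dA = E·4πr² = Q_enc/ε₀.
E = k|Q_enc|/r² = (8.99×10^9)(2.558e-7)/(0.151)² = 1.01×10^5 N/C.

E = 1.01e5 V/m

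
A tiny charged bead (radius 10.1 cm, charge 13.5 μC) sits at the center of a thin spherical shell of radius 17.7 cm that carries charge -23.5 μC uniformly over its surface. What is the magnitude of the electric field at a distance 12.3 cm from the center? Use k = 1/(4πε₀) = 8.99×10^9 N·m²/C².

Symmetry ⇒ E = E(r) r̂. Gaussian sphere of radius r = 12.3 cm (between the bodies, 10.1 cm < r < 17.7 cm).
Only the inner charge is enclosed; the outer shell contributes nothing inside itself. Q_enc = 13.5 μC = 1.35e-5 C.
By Gauss's law, ∮E·dA = E·4πr² = Q_enc/ε₀.
E = k|Q_enc|/r² = (8.99×10^9)(1.35e-5)/(0.123)² = 8.02×10^6 N/C.

E ≈ 8.02e6 N/C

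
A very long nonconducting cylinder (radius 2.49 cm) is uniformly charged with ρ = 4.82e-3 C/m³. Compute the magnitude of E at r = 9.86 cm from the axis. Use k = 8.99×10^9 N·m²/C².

By cylindrical symmetry E is radial; use a coaxial Gaussian cylinder of radius 9.86 cm and length L (r > 2.49 cm, full cross-section enclosed).
λ_enc = ρ·πR² = (4.82×10^-3)π(0.0249)² = 9.388×10^-6 C/m.
Applying ∮E·dA = Q_enc/ε₀ with the end caps contributing no flux:
E = 2k|λ_enc|/r = 2(8.99×10^9)(9.388×10^-6)/(0.0986) = 1.71e6 N/C.

|E| ≈ 1.71×10^6 V/m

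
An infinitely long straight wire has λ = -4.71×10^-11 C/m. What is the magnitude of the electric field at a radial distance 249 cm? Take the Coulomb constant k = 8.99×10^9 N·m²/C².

E = 0.34 V/m

By cylindrical symmetry E is radial; use a coaxial Gaussian cylinder of radius 249 cm and length L.
Q_enc = λL, so λ_enc = -4.71e-11 C/m.
Since E is radial and uniform over the curved surface, Φ = E·2πrL = Q_enc/ε₀ = λ_enc L/ε₀.
E = 2k|λ_enc|/r = 2(8.99×10^9)(4.71e-11)/(2.49) = 0.34 N/C.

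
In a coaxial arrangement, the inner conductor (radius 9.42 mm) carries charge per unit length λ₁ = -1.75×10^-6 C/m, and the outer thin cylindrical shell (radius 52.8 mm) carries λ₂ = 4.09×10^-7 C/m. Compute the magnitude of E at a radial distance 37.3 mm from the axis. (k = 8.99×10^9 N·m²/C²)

E ≈ 8.44×10^5 N/C

Coaxial Gaussian cylinder, radius r = 37.3 mm, length L (between the conductors, 9.42 mm < r < 52.8 mm).
The shell at 52.8 mm lies outside the Gaussian surface, so λ_enc = λ₁ = -1.75×10^-6 C/m.
Since E is radial and uniform over the curved surface, Φ = E·2πrL = Q_enc/ε₀ = λ_enc L/ε₀.
E = 2k|λ_enc|/r = 2(8.99×10^9)(1.75×10^-6)/(0.0373) = 8.44×10^5 N/C.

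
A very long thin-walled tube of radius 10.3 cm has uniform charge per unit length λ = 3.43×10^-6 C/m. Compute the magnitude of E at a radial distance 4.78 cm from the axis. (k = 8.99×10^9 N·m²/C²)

|E| = 0 V/m

Take a coaxial cylindrical Gaussian surface of radius r = 4.78 cm and length L (r < 10.3 cm, inside the shell).
No charge is enclosed, so Gauss's law gives E·2πrL = 0 ⇒ E = 0.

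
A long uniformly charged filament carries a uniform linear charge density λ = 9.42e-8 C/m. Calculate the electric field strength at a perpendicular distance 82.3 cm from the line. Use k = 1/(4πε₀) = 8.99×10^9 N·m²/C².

|E| = 2.06×10^3 N/C

Take a coaxial cylindrical Gaussian surface of radius r = 82.3 cm and length L.
Q_enc = λL, so λ_enc = 9.42×10^-8 C/m.
Gauss's law: E·2πrL = λ_enc L/ε₀.
E = 2k|λ_enc|/r = 2(8.99×10^9)(9.42×10^-8)/(0.823) = 2.06×10^3 N/C.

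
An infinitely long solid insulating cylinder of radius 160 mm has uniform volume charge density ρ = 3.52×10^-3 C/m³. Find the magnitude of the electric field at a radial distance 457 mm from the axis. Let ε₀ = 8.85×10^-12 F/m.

E ≈ 1.11×10^7 N/C

Coaxial Gaussian cylinder, radius r = 457 mm, length L (r > 160 mm, full cross-section enclosed).
λ_enc = ρ·πR² = (3.52×10^-3)π(0.16)² = 2.831×10^-4 C/m.
Applying ∮E·dA = Q_enc/ε₀ with the end caps contributing no flux:
E = |λ_enc|/(2πε₀r) = (2.831×10^-4)/(2π·8.85×10^-12·0.457) = 1.11×10^7 N/C.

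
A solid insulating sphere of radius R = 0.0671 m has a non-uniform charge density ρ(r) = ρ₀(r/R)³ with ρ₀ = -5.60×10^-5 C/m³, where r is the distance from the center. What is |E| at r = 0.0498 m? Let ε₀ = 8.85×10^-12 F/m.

|E| ≈ 2.15×10^4 V/m

Symmetry ⇒ E = E(r) r̂. Gaussian sphere of radius r = 0.0498 m (r < R).
Q_enc = ∫₀^r ρ(r')·4πr'² dr' = (4πρ₀/R³) ∫₀^r r'^5 dr' = 4πρ₀ r^6/(6·R³) = -5.922×10^-9 C.
Gauss's law: E·4πr² = Q_enc/ε₀.
E = |Q_enc|/(4πε₀r²) = (5.922e-9)/(4π·8.85×10^-12·(0.0498)²) = 2.15×10^4 N/C.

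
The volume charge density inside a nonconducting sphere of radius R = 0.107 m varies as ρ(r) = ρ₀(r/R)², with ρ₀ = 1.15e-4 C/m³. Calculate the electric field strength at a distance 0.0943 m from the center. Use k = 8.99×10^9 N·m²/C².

Symmetry ⇒ E = E(r) r̂. Gaussian sphere of radius r = 0.0943 m (r < R).
Integrate the density: Q_enc = 4π ∫₀^r ρ₀(r'/R)^2 r'² dr' = 4πρ₀ r^5/(5·R²) = 1.882×10^-7 C.
By Gauss's law, ∮E·dA = E·4πr² = Q_enc/ε₀.
E = k|Q_enc|/r² = (8.99×10^9)(1.882e-7)/(0.0943)² = 1.90×10^5 N/C.

E = 1.90×10^5 N/C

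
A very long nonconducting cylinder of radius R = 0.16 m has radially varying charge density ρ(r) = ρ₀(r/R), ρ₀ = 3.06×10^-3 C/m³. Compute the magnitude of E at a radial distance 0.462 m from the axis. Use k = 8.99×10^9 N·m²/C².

E ≈ 6.39e6 N/C

Take a coaxial cylindrical Gaussian surface of radius r = 0.462 m and length L (r > R, full charge per length enclosed).
λ_enc = 2π ∫₀^R ρ₀(r'/R)^1 r' dr' = 2πρ₀R²/3 = 1.641e-4 C/m.
By Gauss's law (flux through the curved wall only), E·2πrL = λ_enc L/ε₀.
E = 2k|λ_enc|/r = 2(8.99×10^9)(1.641×10^-4)/(0.462) = 6.39×10^6 N/C.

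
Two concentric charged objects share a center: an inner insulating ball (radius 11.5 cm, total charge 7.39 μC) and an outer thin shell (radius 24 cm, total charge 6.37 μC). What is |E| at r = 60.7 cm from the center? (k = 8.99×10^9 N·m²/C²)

E ≈ 3.36×10^5 N/C

Use a concentric Gaussian sphere at r = 60.7 cm (r > 24 cm, enclosing both).
Q_enc = (7.39 μC) + (6.37 μC) = 1.376×10^-5 C.
Gauss's law: E·4πr² = Q_enc/ε₀.
E = k|Q_enc|/r² = (8.99×10^9)(1.376×10^-5)/(0.607)² = 3.36×10^5 N/C.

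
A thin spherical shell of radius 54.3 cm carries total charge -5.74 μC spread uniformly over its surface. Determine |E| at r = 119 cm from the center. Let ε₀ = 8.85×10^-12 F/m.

Take a concentric spherical Gaussian surface of radius r = 119 cm (r > 54.3 cm).
The entire shell is enclosed: Q_enc = -5.74×10^-6 C.
Applying ∮E·dA = Q_enc/ε₀ with Φ = E(4πr²):
E = |Q_enc|/(4πε₀r²) = (5.74e-6)/(4π·8.85×10^-12·(1.19)²) = 3.64×10^4 N/C.

E ≈ 3.64×10^4 N/C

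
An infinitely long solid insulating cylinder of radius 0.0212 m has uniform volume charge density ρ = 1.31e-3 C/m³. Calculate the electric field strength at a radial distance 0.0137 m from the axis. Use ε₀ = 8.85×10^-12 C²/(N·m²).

Choose a coaxial cylinder of radius r = 0.0137 m (arbitrary length L) as the Gaussian surface (r < R).
Enclosed charge per unit length: λ_enc = ρ·πr² = (1.31e-3)π(0.0137)² = 7.724×10^-7 C/m.
Since E is radial and uniform over the curved surface, Φ = E·2πrL = Q_enc/ε₀ = λ_enc L/ε₀.
E = |λ_enc|/(2πε₀r) = (7.724e-7)/(2π·8.85×10^-12·0.0137) = 1.01e6 N/C.

E ≈ 1.01×10^6 N/C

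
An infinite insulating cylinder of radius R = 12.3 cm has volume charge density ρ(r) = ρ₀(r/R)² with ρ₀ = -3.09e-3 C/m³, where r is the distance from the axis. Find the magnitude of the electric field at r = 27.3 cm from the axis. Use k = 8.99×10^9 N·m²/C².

|E| ≈ 4.84×10^6 N/C

By cylindrical symmetry E is radial; use a coaxial Gaussian cylinder of radius 27.3 cm and length L (r > R, full charge per length enclosed).
λ_enc = 2π ∫₀^R ρ₀(r'/R)^2 r' dr' = 2πρ₀R²/4 = -7.343×10^-5 C/m.
Since E is radial and uniform over the curved surface, Φ = E·2πrL = Q_enc/ε₀ = λ_enc L/ε₀.
E = 2k|λ_enc|/r = 2(8.99×10^9)(7.343×10^-5)/(0.273) = 4.84×10^6 N/C.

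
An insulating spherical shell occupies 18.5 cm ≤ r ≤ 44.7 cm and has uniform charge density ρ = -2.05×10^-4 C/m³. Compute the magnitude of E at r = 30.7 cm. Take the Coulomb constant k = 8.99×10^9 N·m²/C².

1.85e6 N/C

By spherical symmetry E is radial; choose a Gaussian sphere of radius r = 30.7 cm (within the shell material, 18.5 cm < r < 44.7 cm).
Only the shell between 18.5 cm and r is enclosed: Q_enc = ρ·(4π/3)(r³ − a³) = (-2.05×10^-4)·(4π/3)·((0.307)³ − (0.185)³) = -1.941×10^-5 C.
Since E is radial and uniform over the Gaussian sphere, Φ = E·4πr² = Q_enc/ε₀.
E = k|Q_enc|/r² = (8.99×10^9)(1.941×10^-5)/(0.307)² = 1.85e6 N/C.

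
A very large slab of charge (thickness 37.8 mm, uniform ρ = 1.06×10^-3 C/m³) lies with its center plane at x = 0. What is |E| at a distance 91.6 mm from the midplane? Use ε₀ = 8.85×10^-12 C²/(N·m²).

|E| = 2.26×10^6 V/m

The point |x| = 91.6 mm lies outside the slab (half-thickness 0.0189 m). A symmetric pillbox spanning the full slab encloses Q_enc = ρ·d·A.
Flux = 2EA ⇒ E = |ρ|d/(2ε₀), independent of distance outside.
E = (1.06×10^-3)(0.0378)/(2·8.85×10^-12) = 2.26×10^6 N/C.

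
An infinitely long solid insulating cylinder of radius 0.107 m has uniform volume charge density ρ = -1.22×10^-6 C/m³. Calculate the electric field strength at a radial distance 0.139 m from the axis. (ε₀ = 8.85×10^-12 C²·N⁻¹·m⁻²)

Coaxial Gaussian cylinder, radius r = 0.139 m, length L (r > 0.107 m, full cross-section enclosed).
λ_enc = ρ·πR² = (-1.22×10^-6)π(0.107)² = -4.388×10^-8 C/m.
Since E is radial and uniform over the curved surface, Φ = E·2πrL = Q_enc/ε₀ = λ_enc L/ε₀.
E = |λ_enc|/(2πε₀r) = (4.388×10^-8)/(2π·8.85×10^-12·0.139) = 5.68×10^3 N/C.

E = 5.68e3 V/m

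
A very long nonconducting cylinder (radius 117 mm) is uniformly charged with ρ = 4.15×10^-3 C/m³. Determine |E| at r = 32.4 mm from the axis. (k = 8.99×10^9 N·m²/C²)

E = 7.60×10^6 N/C

By cylindrical symmetry E is radial; use a coaxial Gaussian cylinder of radius 32.4 mm and length L (r < R).
Charge inside radius r per length L is ρ·πr²·L, so λ_enc = ρπr² = 1.369×10^-5 C/m.
Gauss's law: E·2πrL = λ_enc L/ε₀.
E = 2k|λ_enc|/r = 2(8.99×10^9)(1.369e-5)/(0.0324) = 7.60e6 N/C.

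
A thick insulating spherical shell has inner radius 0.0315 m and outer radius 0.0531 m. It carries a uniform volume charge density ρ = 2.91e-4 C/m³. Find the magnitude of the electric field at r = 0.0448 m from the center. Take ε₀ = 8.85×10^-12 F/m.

By spherical symmetry E is radial; choose a Gaussian sphere of radius r = 0.0448 m (within the shell material, 0.0315 m < r < 0.0531 m).
Enclosed charge is the volume from a to r: Q_enc = (4π/3)ρ(r³ − a³) = 7.15×10^-8 C.
Gauss's law: E·4πr² = Q_enc/ε₀.
E = |Q_enc|/(4πε₀r²) = (7.15e-8)/(4π·8.85×10^-12·(0.0448)²) = 3.20e5 N/C.

E ≈ 3.20e5 N/C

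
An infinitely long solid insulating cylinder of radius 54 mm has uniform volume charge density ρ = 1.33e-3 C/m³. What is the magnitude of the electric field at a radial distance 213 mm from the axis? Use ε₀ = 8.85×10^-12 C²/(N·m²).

1.03×10^6 N/C

Take a coaxial cylindrical Gaussian surface of radius r = 213 mm and length L (r > 54 mm, full cross-section enclosed).
λ_enc = ρ·πR² = (1.33×10^-3)π(0.054)² = 1.218e-5 C/m.
Gauss's law: E·2πrL = λ_enc L/ε₀.
E = |λ_enc|/(2πε₀r) = (1.218×10^-5)/(2π·8.85×10^-12·0.213) = 1.03×10^6 N/C.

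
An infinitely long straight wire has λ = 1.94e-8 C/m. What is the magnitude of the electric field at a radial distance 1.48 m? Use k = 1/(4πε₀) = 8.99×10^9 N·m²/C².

E = 236 V/m

By cylindrical symmetry E is radial; use a coaxial Gaussian cylinder of radius 1.48 m and length L.
Q_enc = λL, so λ_enc = 1.94×10^-8 C/m.
Since E is radial and uniform over the curved surface, Φ = E·2πrL = Q_enc/ε₀ = λ_enc L/ε₀.
E = 2k|λ_enc|/r = 2(8.99×10^9)(1.94e-8)/(1.48) = 236 N/C.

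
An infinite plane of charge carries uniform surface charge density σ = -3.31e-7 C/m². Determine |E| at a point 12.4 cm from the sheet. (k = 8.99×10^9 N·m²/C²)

E = 1.87e4 N/C

By planar symmetry E is perpendicular to the sheet and uniform; use a Gaussian pillbox with flat faces of area A on each side of the sheet.
Flux Φ = 2EA and Q_enc = σA, so 2EA = σA/ε₀ ⇒ E = |σ|/(2ε₀), independent of distance.
E = 2πk|σ| = 2π(8.99×10^9)(3.31×10^-7) = 1.87e4 N/C.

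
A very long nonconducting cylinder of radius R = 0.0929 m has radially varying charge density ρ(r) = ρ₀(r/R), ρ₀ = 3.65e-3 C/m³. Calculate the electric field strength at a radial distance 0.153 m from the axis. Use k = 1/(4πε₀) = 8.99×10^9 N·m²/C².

|E| ≈ 7.75×10^6 N/C

By cylindrical symmetry E is radial; use a coaxial Gaussian cylinder of radius 0.153 m and length L (r > R, full charge per length enclosed).
λ_enc = 2π ∫₀^R ρ₀(r'/R)^1 r' dr' = 2πρ₀R²/3 = 6.598e-5 C/m.
Since E is radial and uniform over the curved surface, Φ = E·2πrL = Q_enc/ε₀ = λ_enc L/ε₀.
E = 2k|λ_enc|/r = 2(8.99×10^9)(6.598e-5)/(0.153) = 7.75×10^6 N/C.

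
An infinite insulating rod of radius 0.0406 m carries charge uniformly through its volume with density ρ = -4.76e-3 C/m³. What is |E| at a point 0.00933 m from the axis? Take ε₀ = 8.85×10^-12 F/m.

Take a coaxial cylindrical Gaussian surface of radius r = 0.00933 m and length L (r < R).
Enclosed charge per unit length: λ_enc = ρ·πr² = (-4.76e-3)π(0.00933)² = -1.302×10^-6 C/m.
Since E is radial and uniform over the curved surface, Φ = E·2πrL = Q_enc/ε₀ = λ_enc L/ε₀.
E = |λ_enc|/(2πε₀r) = (1.302×10^-6)/(2π·8.85×10^-12·0.00933) = 2.51e6 N/C.

2.51×10^6 N/C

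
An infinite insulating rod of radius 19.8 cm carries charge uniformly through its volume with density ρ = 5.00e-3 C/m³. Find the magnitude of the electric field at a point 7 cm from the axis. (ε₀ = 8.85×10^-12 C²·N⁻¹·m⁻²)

By cylindrical symmetry E is radial; use a coaxial Gaussian cylinder of radius 7 cm and length L (r < R).
Charge inside radius r per length L is ρ·πr²·L, so λ_enc = ρπr² = 7.697×10^-5 C/m.
Applying ∮E·dA = Q_enc/ε₀ with the end caps contributing no flux:
E = |λ_enc|/(2πε₀r) = (7.697×10^-5)/(2π·8.85×10^-12·0.07) = 1.98×10^7 N/C.

|E| ≈ 1.98e7 N/C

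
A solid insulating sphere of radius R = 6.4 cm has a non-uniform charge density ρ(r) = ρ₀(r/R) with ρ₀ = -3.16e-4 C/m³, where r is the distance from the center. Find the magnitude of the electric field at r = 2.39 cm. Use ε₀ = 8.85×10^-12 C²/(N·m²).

|E| ≈ 7.97×10^4 N/C

Take a concentric spherical Gaussian surface of radius r = 2.39 cm (r < R).
Q_enc = ∫₀^r ρ(r')·4πr'² dr' = (4πρ₀/R) ∫₀^r r'^3 dr' = 4πρ₀ r^4/(4·R) = -5.061×10^-9 C.
Since E is radial and uniform over the Gaussian sphere, Φ = E·4πr² = Q_enc/ε₀.
E = |Q_enc|/(4πε₀r²) = (5.061×10^-9)/(4π·8.85×10^-12·(0.0239)²) = 7.97e4 N/C.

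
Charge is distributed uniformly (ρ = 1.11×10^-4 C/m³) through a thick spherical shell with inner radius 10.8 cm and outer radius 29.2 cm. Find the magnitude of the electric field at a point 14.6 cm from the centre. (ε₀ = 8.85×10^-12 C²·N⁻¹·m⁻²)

3.63×10^5 V/m

By spherical symmetry E is radial; choose a Gaussian sphere of radius r = 14.6 cm (within the shell material, 10.8 cm < r < 29.2 cm).
Enclosed charge is the volume from a to r: Q_enc = (4π/3)ρ(r³ − a³) = 8.613×10^-7 C.
Applying ∮E·dA = Q_enc/ε₀ with Φ = E(4πr²):
E = |Q_enc|/(4πε₀r²) = (8.613×10^-7)/(4π·8.85×10^-12·(0.146)²) = 3.63e5 N/C.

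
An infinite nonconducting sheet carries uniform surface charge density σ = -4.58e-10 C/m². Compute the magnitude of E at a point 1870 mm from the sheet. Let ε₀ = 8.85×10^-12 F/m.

The symmetry is planar: E is normal to the sheet and the same magnitude on both sides. Take a pillbox straddling the sheet with end-cap area A.
Only the two end caps contribute flux: Φ = 2EA. With Q_enc = σA, Gauss's law gives E = |σ|/(2ε₀).
E = |σ|/(2ε₀) = (4.58×10^-10)/(2·8.85×10^-12) = 25.9 N/C.

|E| ≈ 25.9 V/m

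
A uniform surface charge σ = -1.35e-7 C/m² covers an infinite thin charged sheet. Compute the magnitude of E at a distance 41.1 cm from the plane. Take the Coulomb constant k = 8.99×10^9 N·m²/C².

|E| ≈ 7.63e3 N/C

By planar symmetry E is perpendicular to the sheet and uniform; use a Gaussian pillbox with flat faces of area A on each side of the sheet.
Only the two end caps contribute flux: Φ = 2EA. With Q_enc = σA, Gauss's law gives E = |σ|/(2ε₀).
E = 2πk|σ| = 2π(8.99×10^9)(1.35e-7) = 7.63e3 N/C.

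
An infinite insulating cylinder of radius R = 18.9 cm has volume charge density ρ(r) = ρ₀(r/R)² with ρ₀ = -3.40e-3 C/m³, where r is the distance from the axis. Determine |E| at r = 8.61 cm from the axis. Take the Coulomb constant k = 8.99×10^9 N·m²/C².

By cylindrical symmetry E is radial; use a coaxial Gaussian cylinder of radius 8.61 cm and length L (r < R).
Integrating ρ over the cross-section to radius r: λ_enc = (2πρ₀/R²) ∫₀^r r'^3 dr' = 2πρ₀ r^4/(4·R²) = -8.217×10^-6 C/m.
Since E is radial and uniform over the curved surface, Φ = E·2πrL = Q_enc/ε₀ = λ_enc L/ε₀.
E = 2k|λ_enc|/r = 2(8.99×10^9)(8.217e-6)/(0.0861) = 1.72×10^6 N/C.

|E| = 1.72×10^6 N/C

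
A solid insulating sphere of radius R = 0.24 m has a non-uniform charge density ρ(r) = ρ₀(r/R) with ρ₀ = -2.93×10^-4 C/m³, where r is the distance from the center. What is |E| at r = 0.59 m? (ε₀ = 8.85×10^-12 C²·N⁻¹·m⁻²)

Symmetry ⇒ E = E(r) r̂. Gaussian sphere of radius r = 0.59 m (r > R, all charge enclosed).
Q_enc = 4π ∫₀^R ρ₀(r'/R)^1 r'² dr' = 4πρ₀R³/4 = -1.272×10^-5 C.
Gauss's law: E·4πr² = Q_enc/ε₀.
E = |Q_enc|/(4πε₀r²) = (1.272e-5)/(4π·8.85×10^-12·(0.59)²) = 3.29×10^5 N/C.

|E| ≈ 3.29×10^5 V/m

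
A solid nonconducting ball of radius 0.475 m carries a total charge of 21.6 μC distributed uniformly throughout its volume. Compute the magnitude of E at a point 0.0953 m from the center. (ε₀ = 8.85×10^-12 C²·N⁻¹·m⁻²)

Use a concentric Gaussian sphere at r = 0.0953 m (r < R).
Only the charge within r is enclosed: Q_enc = Q·(r/R)³ = (21.6 μC)·(0.0953 m/0.475 m)³ = 1.744×10^-7 C.
By Gauss's law, ∮E·dA = E·4πr² = Q_enc/ε₀.
E = |Q_enc|/(4πε₀r²) = (1.744×10^-7)/(4π·8.85×10^-12·(0.0953)²) = 1.73×10^5 N/C.

E ≈ 1.73e5 V/m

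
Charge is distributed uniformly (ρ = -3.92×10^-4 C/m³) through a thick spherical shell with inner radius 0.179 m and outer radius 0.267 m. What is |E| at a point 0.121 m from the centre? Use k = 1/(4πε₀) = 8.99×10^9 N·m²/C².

|E| = 0 N/C

By spherical symmetry E is radial; choose a Gaussian sphere of radius r = 0.121 m (r < 0.179 m, inside the empty cavity).
Q_enc = 0 (all charge lies at larger r); Gauss's law gives E = 0.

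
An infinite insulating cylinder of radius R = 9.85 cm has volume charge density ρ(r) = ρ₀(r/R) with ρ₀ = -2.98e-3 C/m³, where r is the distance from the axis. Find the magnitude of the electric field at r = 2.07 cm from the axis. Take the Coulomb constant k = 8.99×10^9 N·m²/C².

Take a coaxial cylindrical Gaussian surface of radius r = 2.07 cm and length L (r < R).
Integrating ρ over the cross-section to radius r: λ_enc = (2πρ₀/R) ∫₀^r r'^2 dr' = 2πρ₀ r^3/(3·R) = -5.62×10^-7 C/m.
By Gauss's law (flux through the curved wall only), E·2πrL = λ_enc L/ε₀.
E = 2k|λ_enc|/r = 2(8.99×10^9)(5.62×10^-7)/(0.0207) = 4.88×10^5 N/C.

|E| = 4.88e5 N/C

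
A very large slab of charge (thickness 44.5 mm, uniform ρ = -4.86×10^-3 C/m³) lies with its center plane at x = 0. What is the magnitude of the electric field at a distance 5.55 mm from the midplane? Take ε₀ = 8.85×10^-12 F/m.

3.05×10^6 N/C

By symmetry E is perpendicular to the slab. A Gaussian pillbox from −5.55 mm to +5.55 mm (face area A) lies entirely within the slab.
Q_enc = ρ·(2x)·A and flux = 2EA, so 2EA = 2ρxA/ε₀ ⇒ E = |ρ|x/ε₀.
E = (4.86×10^-3)(0.00555)/(8.85×10^-12) = 3.05e6 N/C.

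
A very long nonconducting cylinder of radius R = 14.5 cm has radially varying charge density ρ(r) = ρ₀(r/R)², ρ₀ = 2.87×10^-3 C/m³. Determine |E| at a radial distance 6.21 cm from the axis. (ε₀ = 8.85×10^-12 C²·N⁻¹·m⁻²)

E ≈ 9.23×10^5 V/m

Choose a coaxial cylinder of radius r = 6.21 cm (arbitrary length L) as the Gaussian surface (r < R).
λ_enc = ∫₀^r ρ(r')·2πr' dr' = (2πρ₀/R²)·r^4/4 = 3.189×10^-6 C/m.
By Gauss's law (flux through the curved wall only), E·2πrL = λ_enc L/ε₀.
E = |λ_enc|/(2πε₀r) = (3.189e-6)/(2π·8.85×10^-12·0.0621) = 9.23×10^5 N/C.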